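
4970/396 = 2485/198 = 12.55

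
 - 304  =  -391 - -87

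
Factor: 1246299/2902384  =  2^(-4)*3^1*47^1*8839^1  *181399^( - 1)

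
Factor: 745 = 5^1*149^1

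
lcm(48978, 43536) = 391824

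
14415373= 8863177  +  5552196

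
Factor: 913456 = 2^4*37^1*1543^1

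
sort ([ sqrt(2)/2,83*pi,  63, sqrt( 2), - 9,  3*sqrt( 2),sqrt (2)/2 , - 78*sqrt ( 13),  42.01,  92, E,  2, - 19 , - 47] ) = [ -78*sqrt( 13), - 47,-19, - 9,  sqrt(2)/2, sqrt ( 2 )/2, sqrt ( 2), 2, E, 3*sqrt(2),42.01, 63,92, 83*pi ] 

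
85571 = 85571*1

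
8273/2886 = 8273/2886= 2.87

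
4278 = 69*62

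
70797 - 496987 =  - 426190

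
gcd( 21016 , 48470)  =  74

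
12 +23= 35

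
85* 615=52275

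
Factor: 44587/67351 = 47^ ( -1)*1433^( - 1) * 44587^1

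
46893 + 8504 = 55397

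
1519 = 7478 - 5959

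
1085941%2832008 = 1085941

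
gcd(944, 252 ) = 4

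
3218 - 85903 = -82685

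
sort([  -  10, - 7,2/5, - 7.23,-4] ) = [ - 10,-7.23,-7,-4,2/5] 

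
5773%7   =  5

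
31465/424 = 31465/424 = 74.21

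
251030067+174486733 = 425516800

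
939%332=275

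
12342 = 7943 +4399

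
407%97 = 19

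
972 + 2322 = 3294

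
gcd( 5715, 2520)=45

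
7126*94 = 669844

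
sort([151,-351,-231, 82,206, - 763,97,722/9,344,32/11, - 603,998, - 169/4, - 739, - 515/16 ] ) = [-763, - 739, - 603, - 351,-231,-169/4, - 515/16,32/11,722/9,82, 97,151,206, 344,998] 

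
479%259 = 220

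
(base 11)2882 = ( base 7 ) 13563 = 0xe88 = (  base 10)3720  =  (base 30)440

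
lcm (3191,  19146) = 19146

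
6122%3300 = 2822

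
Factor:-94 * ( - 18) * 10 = 16920 = 2^3  *  3^2*5^1 * 47^1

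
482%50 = 32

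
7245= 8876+-1631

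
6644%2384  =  1876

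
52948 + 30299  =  83247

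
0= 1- 1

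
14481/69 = 209 + 20/23 = 209.87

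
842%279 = 5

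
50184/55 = 912 + 24/55=912.44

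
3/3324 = 1/1108 =0.00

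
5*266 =1330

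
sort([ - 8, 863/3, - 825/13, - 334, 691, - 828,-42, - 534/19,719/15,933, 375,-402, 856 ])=[ - 828, - 402, - 334, - 825/13, - 42,-534/19, - 8,719/15,863/3 , 375,691,856, 933 ] 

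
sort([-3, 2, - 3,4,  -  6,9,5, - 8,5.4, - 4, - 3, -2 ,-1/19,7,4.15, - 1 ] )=[ - 8 , - 6, - 4, - 3, - 3,-3, - 2, - 1, - 1/19,2,4, 4.15,5, 5.4, 7,9 ]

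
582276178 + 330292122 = 912568300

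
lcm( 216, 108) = 216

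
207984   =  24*8666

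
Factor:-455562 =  - 2^1*3^2 *25309^1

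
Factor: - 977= - 977^1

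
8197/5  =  1639 + 2/5 = 1639.40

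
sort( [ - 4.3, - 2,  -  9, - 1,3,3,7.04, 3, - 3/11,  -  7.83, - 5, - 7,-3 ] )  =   [ - 9  , - 7.83, - 7,- 5,- 4.3,-3, - 2, - 1, - 3/11 , 3, 3,3,7.04 ]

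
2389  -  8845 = -6456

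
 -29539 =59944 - 89483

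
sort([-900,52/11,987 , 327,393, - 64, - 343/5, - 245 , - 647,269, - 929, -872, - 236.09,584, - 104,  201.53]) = [ - 929, - 900, - 872, - 647, - 245,  -  236.09, - 104, - 343/5 , -64,52/11,201.53, 269, 327,393,584,987 ] 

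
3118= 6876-3758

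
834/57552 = 139/9592=0.01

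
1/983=1/983 = 0.00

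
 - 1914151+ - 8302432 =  - 10216583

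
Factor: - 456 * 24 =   -  2^6*3^2*19^1 = - 10944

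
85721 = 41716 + 44005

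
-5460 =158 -5618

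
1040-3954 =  - 2914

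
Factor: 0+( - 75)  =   - 3^1*5^2  =  - 75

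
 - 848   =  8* ( - 106) 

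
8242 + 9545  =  17787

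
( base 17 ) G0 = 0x110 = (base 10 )272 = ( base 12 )1a8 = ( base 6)1132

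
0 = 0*7960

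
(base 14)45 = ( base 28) 25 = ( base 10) 61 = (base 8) 75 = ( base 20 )31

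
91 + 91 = 182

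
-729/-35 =20 + 29/35  =  20.83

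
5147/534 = 5147/534 = 9.64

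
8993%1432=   401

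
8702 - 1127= 7575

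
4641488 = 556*8348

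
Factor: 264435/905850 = 289/990 =2^( - 1 )*3^( - 2)*5^( - 1)*11^( - 1 ) * 17^2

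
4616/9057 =4616/9057 = 0.51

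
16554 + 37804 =54358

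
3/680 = 3/680 = 0.00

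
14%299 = 14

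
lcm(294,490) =1470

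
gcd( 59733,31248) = 9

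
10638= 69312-58674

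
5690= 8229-2539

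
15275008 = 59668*256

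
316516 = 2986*106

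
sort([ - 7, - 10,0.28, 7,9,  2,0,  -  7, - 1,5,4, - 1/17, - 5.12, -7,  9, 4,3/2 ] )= [ - 10, - 7, - 7,-7,-5.12, - 1 , - 1/17,0,  0.28,3/2, 2, 4, 4,  5,  7 , 9 , 9] 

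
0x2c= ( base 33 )1B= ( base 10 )44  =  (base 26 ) 1i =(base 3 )1122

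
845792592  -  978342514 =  - 132549922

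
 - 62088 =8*(-7761)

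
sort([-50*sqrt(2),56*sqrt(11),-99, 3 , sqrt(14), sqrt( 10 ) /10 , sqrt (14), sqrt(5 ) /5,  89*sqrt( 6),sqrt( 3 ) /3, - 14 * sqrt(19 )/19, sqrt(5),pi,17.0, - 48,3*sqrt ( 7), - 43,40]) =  [-99,  -  50 * sqrt(2 ), - 48,-43,-14 * sqrt( 19)/19,sqrt( 10)/10,sqrt(5 )/5 , sqrt(3 )/3,sqrt(5), 3, pi, sqrt( 14), sqrt( 14), 3*sqrt(7),17.0,40, 56*sqrt( 11), 89 * sqrt( 6)]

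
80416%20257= 19645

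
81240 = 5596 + 75644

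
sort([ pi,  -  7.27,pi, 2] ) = [ - 7.27, 2, pi,pi] 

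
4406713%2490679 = 1916034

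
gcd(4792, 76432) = 8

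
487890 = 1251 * 390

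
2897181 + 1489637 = 4386818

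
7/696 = 7/696 = 0.01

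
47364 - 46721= 643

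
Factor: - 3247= -17^1*191^1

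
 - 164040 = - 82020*2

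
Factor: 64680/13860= 2^1 * 3^( - 1) * 7^1= 14/3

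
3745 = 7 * 535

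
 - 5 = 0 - 5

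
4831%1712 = 1407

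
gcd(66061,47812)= 1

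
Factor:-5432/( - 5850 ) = 2^2*3^(- 2)*5^(-2 )*7^1*13^( - 1)*97^1 = 2716/2925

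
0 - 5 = -5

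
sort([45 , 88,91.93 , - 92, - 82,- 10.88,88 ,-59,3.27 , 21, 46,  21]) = [-92, - 82, - 59 , - 10.88,3.27,21 , 21 , 45,46,88,88,91.93 ] 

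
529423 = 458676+70747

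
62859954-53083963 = 9775991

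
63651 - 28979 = 34672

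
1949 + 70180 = 72129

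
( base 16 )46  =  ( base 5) 240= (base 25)2k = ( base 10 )70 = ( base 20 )3A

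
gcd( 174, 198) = 6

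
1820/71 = 25  +  45/71  =  25.63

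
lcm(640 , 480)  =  1920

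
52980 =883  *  60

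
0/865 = 0  =  0.00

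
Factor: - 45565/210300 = - 13/60=- 2^(-2)*3^(-1 )*5^( - 1 )*13^1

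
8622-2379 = 6243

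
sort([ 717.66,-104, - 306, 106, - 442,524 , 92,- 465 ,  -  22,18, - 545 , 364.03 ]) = [ - 545, - 465, - 442, - 306, - 104, - 22,18 , 92 , 106,  364.03, 524,717.66] 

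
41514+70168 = 111682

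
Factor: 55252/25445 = 2^2 * 5^( - 1)*7^( - 1 ) * 19^1 = 76/35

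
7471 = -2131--9602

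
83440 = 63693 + 19747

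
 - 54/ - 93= 18/31 = 0.58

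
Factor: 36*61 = 2^2*3^2*61^1 = 2196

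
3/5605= 3/5605 = 0.00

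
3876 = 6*646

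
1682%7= 2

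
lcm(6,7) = 42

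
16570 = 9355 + 7215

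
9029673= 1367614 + 7662059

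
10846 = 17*638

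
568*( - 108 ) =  - 61344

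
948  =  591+357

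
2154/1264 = 1  +  445/632 = 1.70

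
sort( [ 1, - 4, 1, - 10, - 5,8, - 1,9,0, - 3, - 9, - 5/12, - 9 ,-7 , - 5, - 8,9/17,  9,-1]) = [ - 10, - 9,-9,- 8,  -  7, - 5, - 5, - 4, - 3,-1, - 1, - 5/12,  0, 9/17, 1,1, 8,9,9 ]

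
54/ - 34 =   -  27/17 = - 1.59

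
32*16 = 512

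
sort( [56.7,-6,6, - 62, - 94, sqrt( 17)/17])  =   [  -  94, - 62  , - 6, sqrt( 17) /17, 6, 56.7 ] 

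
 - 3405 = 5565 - 8970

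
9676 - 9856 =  - 180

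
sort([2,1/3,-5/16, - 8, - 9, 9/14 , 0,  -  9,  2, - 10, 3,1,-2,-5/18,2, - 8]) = [ - 10, - 9, - 9, - 8,-8, - 2,  -  5/16, - 5/18,0, 1/3, 9/14, 1,2  ,  2, 2, 3 ]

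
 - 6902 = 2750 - 9652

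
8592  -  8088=504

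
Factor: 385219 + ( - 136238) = 248981^1 = 248981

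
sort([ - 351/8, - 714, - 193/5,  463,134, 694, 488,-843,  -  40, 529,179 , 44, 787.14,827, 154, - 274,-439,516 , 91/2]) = [  -  843, - 714,-439, -274, - 351/8,-40,-193/5 , 44,91/2,134, 154, 179, 463,488,  516 , 529,694,787.14  ,  827 ]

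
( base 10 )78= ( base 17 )4a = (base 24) 36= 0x4E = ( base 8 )116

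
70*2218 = 155260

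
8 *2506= 20048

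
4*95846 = 383384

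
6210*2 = 12420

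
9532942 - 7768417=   1764525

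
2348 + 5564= 7912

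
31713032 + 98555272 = 130268304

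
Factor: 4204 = 2^2*1051^1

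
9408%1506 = 372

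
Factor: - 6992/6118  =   - 8/7 = - 2^3*7^( -1)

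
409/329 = 409/329=1.24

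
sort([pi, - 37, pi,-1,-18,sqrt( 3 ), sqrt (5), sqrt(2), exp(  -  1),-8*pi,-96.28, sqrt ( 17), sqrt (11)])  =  [-96.28, - 37, - 8*pi,-18,-1, exp(-1),sqrt(2)  ,  sqrt(3 ), sqrt(5 ) , pi, pi,  sqrt(11 ),sqrt(17 )]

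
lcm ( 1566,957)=17226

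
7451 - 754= 6697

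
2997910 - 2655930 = 341980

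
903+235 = 1138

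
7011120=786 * 8920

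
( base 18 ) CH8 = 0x106A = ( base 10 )4202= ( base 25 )6i2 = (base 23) 7LG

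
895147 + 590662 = 1485809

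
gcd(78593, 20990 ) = 1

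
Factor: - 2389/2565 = -3^(-3 )*5^( - 1 )*19^( - 1 )*2389^1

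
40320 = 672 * 60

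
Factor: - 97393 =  - 17^2*337^1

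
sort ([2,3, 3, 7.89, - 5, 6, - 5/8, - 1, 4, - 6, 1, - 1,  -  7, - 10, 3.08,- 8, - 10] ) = [ - 10, - 10,-8,  -  7, - 6,-5, - 1, - 1, - 5/8 , 1,2  ,  3  ,  3, 3.08, 4 , 6, 7.89 ] 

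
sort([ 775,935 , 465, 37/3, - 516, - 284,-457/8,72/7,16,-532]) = [-532, - 516, - 284, - 457/8, 72/7, 37/3, 16,465, 775,935]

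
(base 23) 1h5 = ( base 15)41A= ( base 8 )1635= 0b1110011101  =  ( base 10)925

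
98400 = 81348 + 17052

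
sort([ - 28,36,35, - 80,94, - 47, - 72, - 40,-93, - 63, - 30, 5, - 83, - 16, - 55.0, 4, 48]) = [ - 93, - 83, -80, - 72,-63 , - 55.0,-47, - 40, - 30  , - 28, - 16,4,5, 35, 36, 48, 94]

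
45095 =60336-15241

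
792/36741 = 264/12247 = 0.02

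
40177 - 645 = 39532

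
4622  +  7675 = 12297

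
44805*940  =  42116700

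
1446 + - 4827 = - 3381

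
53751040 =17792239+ 35958801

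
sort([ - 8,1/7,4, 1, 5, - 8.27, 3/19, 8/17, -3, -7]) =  [-8.27, -8,- 7, - 3 , 1/7, 3/19 , 8/17, 1, 4,5]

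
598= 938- 340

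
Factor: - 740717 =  - 740717^1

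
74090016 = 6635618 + 67454398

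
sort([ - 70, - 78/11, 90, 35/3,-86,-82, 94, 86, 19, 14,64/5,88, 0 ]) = [-86, - 82, - 70, - 78/11 , 0,  35/3,  64/5 , 14,19, 86,88, 90,94] 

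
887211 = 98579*9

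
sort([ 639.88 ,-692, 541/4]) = [  -  692,541/4,  639.88]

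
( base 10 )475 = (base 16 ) 1DB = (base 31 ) FA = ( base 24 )jj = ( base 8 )733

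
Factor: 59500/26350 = 2^1*5^1 * 7^1*31^( - 1)= 70/31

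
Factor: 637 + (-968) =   -  331 = - 331^1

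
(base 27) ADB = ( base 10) 7652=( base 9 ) 11442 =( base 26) B88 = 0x1de4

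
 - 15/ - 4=3 + 3/4 = 3.75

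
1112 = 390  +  722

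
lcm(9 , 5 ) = 45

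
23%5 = 3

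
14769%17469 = 14769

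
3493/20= 174 + 13/20 =174.65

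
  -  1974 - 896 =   -  2870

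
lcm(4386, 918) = 39474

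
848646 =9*94294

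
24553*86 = 2111558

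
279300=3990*70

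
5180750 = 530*9775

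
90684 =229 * 396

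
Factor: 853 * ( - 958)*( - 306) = 2^2*3^2*17^1*479^1*853^1 = 250055244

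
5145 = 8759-3614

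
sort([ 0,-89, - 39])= [ - 89,  -  39,0]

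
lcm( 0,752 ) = 0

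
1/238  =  1/238=0.00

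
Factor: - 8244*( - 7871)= 64888524 =2^2*3^2*17^1*229^1*463^1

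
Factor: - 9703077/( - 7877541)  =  3234359/2625847= 7^( - 1 ) * 397^1*8147^1*375121^( - 1)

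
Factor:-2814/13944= -2^( - 2)*67^1*83^(-1 ) = - 67/332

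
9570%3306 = 2958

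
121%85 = 36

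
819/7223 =819/7223 = 0.11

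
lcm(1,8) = 8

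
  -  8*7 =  - 56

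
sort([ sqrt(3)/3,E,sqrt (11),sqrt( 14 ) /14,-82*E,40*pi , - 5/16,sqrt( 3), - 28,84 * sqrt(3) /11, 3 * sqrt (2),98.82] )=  [- 82*E,-28, - 5/16,sqrt(14) /14,sqrt (3) /3,sqrt ( 3 ),  E,sqrt ( 11), 3*  sqrt ( 2),84*sqrt(3) /11,  98.82,40*pi] 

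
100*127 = 12700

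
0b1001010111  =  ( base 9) 735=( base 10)599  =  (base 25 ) NO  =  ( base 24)10N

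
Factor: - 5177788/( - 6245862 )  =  369842/446133 =2^1*3^( - 1 )*11^1*16811^1*148711^( -1 ) 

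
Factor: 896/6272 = 1/7 = 7^( - 1 )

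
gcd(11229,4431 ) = 3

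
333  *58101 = 19347633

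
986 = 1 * 986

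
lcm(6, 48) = 48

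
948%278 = 114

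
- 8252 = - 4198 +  - 4054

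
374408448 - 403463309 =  - 29054861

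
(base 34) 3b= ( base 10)113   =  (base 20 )5D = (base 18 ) 65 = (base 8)161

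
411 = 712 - 301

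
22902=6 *3817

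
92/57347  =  92/57347 = 0.00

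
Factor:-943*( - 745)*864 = 2^5*3^3*5^1*23^1*41^1*149^1 = 606990240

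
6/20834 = 3/10417 = 0.00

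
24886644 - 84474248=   -  59587604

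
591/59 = 591/59 = 10.02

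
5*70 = 350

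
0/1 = 0 = 0.00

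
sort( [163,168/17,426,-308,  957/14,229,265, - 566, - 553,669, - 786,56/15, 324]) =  [ -786,- 566,-553,-308,56/15,  168/17 , 957/14,163,229,265,324,426,669 ]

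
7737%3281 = 1175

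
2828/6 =471 + 1/3 = 471.33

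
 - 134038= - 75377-58661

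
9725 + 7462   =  17187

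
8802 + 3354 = 12156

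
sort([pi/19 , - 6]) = [ - 6 , pi/19]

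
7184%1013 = 93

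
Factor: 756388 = 2^2*263^1*719^1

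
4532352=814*5568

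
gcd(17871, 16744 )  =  161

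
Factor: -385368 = -2^3*3^1*16057^1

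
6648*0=0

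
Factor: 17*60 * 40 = 2^5*3^1*5^2 * 17^1=40800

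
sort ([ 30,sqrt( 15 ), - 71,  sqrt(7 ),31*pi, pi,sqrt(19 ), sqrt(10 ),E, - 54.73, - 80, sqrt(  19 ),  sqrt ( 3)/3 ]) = [ - 80,- 71, - 54.73, sqrt( 3 ) /3,sqrt(7 ), E,pi,sqrt( 10),sqrt(15), sqrt( 19), sqrt(19), 30, 31*pi ] 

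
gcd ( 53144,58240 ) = 728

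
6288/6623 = 6288/6623 = 0.95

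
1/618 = 1/618 = 0.00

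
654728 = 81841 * 8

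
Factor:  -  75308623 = -13^1*17^1*149^1*2287^1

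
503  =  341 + 162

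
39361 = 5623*7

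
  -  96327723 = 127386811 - 223714534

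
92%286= 92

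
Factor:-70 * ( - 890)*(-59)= -3675700=   - 2^2*5^2*7^1*59^1*89^1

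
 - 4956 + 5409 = 453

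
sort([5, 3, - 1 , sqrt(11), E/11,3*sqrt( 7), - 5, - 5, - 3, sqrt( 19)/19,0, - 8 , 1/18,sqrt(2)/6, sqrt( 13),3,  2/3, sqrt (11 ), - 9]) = [ -9, - 8, - 5, - 5, - 3,-1,0, 1/18, sqrt( 19)/19,sqrt( 2)/6,  E/11,  2/3,3, 3,sqrt(11 ), sqrt( 11 ),sqrt( 13),5,  3*sqrt( 7)]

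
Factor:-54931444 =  - 2^2*131^1* 104831^1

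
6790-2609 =4181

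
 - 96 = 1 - 97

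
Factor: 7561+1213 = 8774 = 2^1*41^1*107^1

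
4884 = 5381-497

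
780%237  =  69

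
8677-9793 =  - 1116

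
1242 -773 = 469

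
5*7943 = 39715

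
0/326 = 0 =0.00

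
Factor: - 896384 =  - 2^7*47^1*149^1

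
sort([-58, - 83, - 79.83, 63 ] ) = [ - 83, - 79.83, - 58,  63 ]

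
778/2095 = 778/2095=0.37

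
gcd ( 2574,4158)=198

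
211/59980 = 211/59980 = 0.00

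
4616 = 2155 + 2461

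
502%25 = 2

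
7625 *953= 7266625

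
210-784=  - 574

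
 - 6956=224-7180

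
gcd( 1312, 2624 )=1312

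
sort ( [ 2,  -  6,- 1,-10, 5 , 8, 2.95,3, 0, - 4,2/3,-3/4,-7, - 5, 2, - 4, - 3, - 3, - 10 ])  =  [- 10,-10, -7,  -  6,  -  5, - 4,-4, - 3,-3, - 1, - 3/4,0,2/3, 2,2, 2.95,3,5 , 8]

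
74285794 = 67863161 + 6422633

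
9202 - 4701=4501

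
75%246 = 75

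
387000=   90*4300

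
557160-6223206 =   -  5666046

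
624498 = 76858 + 547640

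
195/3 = 65 = 65.00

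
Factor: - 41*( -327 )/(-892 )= -13407/892=-2^(- 2)*3^1*41^1 * 109^1*223^(-1 ) 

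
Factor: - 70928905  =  -5^1* 14185781^1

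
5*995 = 4975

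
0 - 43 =  -  43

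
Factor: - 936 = -2^3* 3^2*13^1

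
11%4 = 3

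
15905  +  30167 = 46072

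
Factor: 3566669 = 3566669^1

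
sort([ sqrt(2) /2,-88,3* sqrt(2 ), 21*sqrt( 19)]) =[-88 , sqrt( 2 ) /2, 3* sqrt(2), 21*sqrt(19) ] 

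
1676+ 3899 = 5575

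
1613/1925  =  1613/1925 = 0.84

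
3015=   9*335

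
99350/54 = 49675/27 = 1839.81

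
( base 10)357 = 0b101100101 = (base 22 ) g5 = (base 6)1353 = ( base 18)11F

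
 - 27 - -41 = 14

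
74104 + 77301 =151405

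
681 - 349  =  332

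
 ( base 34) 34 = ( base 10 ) 106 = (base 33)37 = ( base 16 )6A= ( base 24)4A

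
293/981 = 293/981 = 0.30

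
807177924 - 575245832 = 231932092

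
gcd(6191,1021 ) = 1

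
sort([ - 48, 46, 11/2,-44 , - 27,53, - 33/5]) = [ - 48, - 44,-27, - 33/5, 11/2, 46, 53 ] 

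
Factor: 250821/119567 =3^2*7^( -1)*19^ ( - 1) * 31^1 = 279/133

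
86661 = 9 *9629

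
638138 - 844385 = - 206247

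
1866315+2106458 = 3972773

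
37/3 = 37/3 = 12.33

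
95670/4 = 47835/2 = 23917.50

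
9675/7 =1382 + 1/7=1382.14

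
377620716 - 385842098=-8221382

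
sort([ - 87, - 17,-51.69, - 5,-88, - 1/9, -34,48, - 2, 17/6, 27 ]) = [ - 88,-87, - 51.69,-34,- 17, - 5, - 2, - 1/9,17/6, 27, 48] 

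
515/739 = 515/739= 0.70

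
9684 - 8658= 1026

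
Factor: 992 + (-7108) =-2^2*11^1*139^1 = -6116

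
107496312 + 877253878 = 984750190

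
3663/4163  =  3663/4163 = 0.88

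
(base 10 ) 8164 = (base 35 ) 6N9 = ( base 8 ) 17744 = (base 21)IAG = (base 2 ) 1111111100100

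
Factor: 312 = 2^3*3^1*13^1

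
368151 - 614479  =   - 246328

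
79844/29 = 2753 + 7/29 = 2753.24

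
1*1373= 1373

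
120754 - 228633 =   -  107879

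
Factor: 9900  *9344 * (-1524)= - 140978534400=- 2^11*3^3*5^2* 11^1*73^1 * 127^1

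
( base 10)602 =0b1001011010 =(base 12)422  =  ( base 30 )K2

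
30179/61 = 494 + 45/61 = 494.74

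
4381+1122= 5503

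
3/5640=1/1880=0.00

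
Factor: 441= 3^2*7^2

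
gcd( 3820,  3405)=5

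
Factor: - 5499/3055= - 9/5= - 3^2*5^( - 1) 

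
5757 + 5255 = 11012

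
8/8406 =4/4203 = 0.00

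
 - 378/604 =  - 1 + 113/302 = - 0.63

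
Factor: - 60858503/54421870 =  - 2^ (  -  1 )*5^( - 1 )*5442187^( - 1 )*60858503^1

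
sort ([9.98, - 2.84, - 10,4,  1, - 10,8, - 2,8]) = [ - 10,  -  10, - 2.84,-2,1,4,8,8,9.98] 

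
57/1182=19/394 = 0.05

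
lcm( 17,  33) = 561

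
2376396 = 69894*34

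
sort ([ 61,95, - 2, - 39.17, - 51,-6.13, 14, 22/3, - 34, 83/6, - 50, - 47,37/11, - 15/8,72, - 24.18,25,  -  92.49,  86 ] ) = [  -  92.49, - 51, - 50, - 47, - 39.17 ,-34, - 24.18, - 6.13, - 2, - 15/8, 37/11,  22/3, 83/6, 14, 25 , 61,72 , 86, 95] 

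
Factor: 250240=2^7*5^1*17^1*23^1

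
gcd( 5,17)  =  1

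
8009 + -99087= - 91078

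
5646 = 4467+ 1179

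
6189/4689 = 2063/1563 = 1.32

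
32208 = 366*88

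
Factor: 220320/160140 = 216/157= 2^3*3^3 * 157^( - 1 ) 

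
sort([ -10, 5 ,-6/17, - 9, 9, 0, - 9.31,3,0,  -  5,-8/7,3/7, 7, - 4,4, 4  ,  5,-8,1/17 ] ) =[-10,  -  9.31, - 9, - 8 ,-5, - 4, - 8/7, - 6/17,0,0 , 1/17, 3/7 , 3,4, 4, 5,5,7,9 ] 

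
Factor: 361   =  19^2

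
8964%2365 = 1869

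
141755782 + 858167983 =999923765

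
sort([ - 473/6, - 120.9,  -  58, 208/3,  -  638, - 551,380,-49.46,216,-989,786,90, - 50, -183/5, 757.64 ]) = [ -989, - 638, - 551,-120.9  , - 473/6,- 58 ,-50, -49.46, - 183/5,208/3,90,216,  380, 757.64,786]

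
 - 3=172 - 175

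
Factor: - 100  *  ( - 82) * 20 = 164000   =  2^5*5^3*41^1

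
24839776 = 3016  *8236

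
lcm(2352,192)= 9408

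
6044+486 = 6530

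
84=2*42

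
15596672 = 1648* 9464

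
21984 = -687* ( - 32 ) 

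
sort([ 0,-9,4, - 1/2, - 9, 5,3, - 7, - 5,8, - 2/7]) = [-9, - 9, - 7, - 5, - 1/2, - 2/7,0,3,4,5,8] 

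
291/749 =291/749 = 0.39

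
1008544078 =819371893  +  189172185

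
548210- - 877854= 1426064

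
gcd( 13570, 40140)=10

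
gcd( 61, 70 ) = 1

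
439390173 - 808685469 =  - 369295296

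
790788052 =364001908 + 426786144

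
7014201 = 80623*87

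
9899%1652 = 1639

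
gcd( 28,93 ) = 1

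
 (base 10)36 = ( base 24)1c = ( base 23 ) 1D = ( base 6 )100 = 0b100100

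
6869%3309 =251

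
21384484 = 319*67036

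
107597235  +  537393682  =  644990917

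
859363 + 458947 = 1318310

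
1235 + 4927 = 6162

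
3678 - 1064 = 2614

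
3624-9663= -6039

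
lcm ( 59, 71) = 4189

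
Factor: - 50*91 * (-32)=145600=2^6 * 5^2*7^1 *13^1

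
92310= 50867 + 41443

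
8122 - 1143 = 6979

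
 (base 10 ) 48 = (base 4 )300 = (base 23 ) 22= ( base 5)143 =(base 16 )30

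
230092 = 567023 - 336931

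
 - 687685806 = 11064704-698750510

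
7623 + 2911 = 10534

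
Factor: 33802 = 2^1*16901^1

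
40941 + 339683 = 380624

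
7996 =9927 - 1931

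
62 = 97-35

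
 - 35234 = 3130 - 38364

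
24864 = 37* 672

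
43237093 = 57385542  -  14148449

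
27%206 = 27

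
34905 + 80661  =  115566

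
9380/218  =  43 + 3/109 = 43.03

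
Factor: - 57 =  - 3^1*19^1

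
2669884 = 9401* 284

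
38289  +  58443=96732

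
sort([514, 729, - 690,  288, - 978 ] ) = [ - 978, - 690, 288, 514,  729]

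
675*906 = 611550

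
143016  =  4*35754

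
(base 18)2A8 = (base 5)11321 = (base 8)1504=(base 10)836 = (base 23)1d8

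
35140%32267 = 2873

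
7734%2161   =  1251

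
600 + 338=938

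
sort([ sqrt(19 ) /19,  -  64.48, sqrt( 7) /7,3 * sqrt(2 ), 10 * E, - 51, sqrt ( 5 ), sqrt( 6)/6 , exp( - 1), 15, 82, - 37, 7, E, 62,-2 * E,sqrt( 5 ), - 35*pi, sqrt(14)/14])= [ -35 * pi,-64.48, - 51, - 37, - 2*E,sqrt( 19) /19, sqrt (14) /14, exp( - 1), sqrt( 7) /7,sqrt ( 6)/6,sqrt ( 5)  ,  sqrt(5), E, 3 * sqrt( 2 ),  7,15, 10*E,62 , 82]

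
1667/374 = 4+171/374 = 4.46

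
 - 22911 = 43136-66047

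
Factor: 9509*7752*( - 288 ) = -2^8 * 3^3*17^1*19^1 * 37^1*257^1=-  21229565184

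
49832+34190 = 84022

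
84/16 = 5 + 1/4 = 5.25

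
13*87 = 1131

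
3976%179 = 38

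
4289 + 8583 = 12872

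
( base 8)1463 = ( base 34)O3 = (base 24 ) 1A3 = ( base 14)427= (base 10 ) 819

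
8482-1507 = 6975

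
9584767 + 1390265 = 10975032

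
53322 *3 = 159966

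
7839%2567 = 138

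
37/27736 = 37/27736=0.00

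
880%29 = 10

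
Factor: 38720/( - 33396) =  - 80/69 = - 2^4 * 3^( - 1)*5^1*23^(- 1 )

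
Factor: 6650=2^1*5^2*7^1*19^1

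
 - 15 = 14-29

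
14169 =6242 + 7927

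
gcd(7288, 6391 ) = 1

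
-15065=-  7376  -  7689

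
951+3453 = 4404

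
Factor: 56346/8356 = 2^( -1 )*3^1 * 2089^( - 1)*9391^1 = 28173/4178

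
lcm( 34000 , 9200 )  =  782000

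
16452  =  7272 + 9180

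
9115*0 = 0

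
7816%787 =733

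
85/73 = 85/73=1.16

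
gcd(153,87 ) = 3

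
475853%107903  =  44241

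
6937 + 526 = 7463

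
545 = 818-273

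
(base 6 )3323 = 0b1100000011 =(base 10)771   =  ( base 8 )1403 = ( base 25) 15l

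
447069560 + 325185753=772255313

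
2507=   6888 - 4381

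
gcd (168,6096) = 24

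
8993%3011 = 2971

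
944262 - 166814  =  777448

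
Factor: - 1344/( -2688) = 1/2 = 2^( -1) 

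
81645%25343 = 5616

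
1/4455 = 1/4455  =  0.00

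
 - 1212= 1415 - 2627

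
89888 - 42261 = 47627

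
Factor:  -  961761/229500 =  - 320587/76500 = - 2^(  -  2 )*3^( - 2)*5^( -3 )*17^ ( - 1)*  19^1*47^1*359^1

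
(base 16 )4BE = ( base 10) 1214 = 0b10010111110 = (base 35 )yo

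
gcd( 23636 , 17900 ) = 4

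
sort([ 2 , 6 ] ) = [ 2,6 ] 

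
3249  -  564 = 2685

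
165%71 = 23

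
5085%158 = 29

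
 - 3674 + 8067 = 4393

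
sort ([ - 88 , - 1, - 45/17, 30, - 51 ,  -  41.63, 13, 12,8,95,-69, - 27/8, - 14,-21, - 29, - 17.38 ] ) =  [ - 88, - 69 , - 51, - 41.63,-29 , -21, - 17.38, - 14, - 27/8, - 45/17, - 1 , 8, 12,13,  30,95] 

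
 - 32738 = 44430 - 77168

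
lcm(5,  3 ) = 15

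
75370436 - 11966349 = 63404087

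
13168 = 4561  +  8607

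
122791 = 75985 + 46806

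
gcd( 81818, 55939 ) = 1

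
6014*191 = 1148674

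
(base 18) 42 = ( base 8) 112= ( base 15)4e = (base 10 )74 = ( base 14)54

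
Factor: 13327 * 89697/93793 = 1195391919/93793 = 3^1*7^ (-1)*29^1*1031^1*13327^1*13399^( - 1)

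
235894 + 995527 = 1231421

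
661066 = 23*28742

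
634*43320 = 27464880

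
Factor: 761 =761^1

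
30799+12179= 42978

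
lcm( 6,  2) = 6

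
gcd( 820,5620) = 20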